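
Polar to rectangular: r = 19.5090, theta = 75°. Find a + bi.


a = 19.5090*cos(75°) = 19.5090*0.25882 = 5.0493
b = 19.5090*sin(75°) = 19.5090*0.9659258 = 18.8442

5.0493 + 18.8442i


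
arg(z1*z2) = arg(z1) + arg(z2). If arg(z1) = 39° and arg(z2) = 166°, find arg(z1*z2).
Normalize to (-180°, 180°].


arg(z1*z2) = 39° + 166° = 205°
Normalized to (-180°, 180°]: -155°

-155°


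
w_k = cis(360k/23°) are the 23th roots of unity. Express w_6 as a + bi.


Angle = 360*6/23 = 93.913°
a = cos(93.913°) = -0.0682
b = sin(93.913°) = 0.9977

-0.0682 + 0.9977i


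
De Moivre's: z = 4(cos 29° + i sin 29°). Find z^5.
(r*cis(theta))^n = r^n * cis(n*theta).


r^5 = 4^5 = 1024
n*theta = 5*29° = 145° = 145° (mod 360)
a = 1024*cos(145°) = -838.8117
b = 1024*sin(145°) = 587.3423

1024 cis(145°) = -838.8117 + 587.3423i


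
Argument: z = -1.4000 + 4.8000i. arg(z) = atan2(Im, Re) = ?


Re = -1.4, Im = 4.8
arg = atan2(4.8, -1.4) = 106.2602 degrees

arg(z) = 106.2602 degrees


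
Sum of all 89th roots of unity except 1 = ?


With w = e^(2*pi*i/89), all 89 of the 89th roots of unity w^0 = 1, w, ..., w^(88) sum to 0: 1 + w + ... + w^(88) = (1 - w^89)/(1 - w) = 0 since w^89 = 1, w ≠ 1.
Removing the root 1: w + w^2 + ... + w^(88) = 0 - 1 = -1

Sum = -1


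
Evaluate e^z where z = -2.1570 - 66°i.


e^-2.1570 = 0.11567
cos(-66°) = 0.4067
sin(-66°) = -0.9135
Real = 0.11567*0.4067 = 0.0470
Imag = 0.11567*(-0.9135) = -0.1057

0.0470 - 0.1057i


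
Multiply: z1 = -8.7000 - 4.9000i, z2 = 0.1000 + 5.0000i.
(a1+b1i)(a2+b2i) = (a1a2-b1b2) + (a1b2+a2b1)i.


Real = -8.7*0.1 - (-4.9)*5 = -0.87 - (-24.5) = 23.63
Imag = -8.7*5 + 0.1*(-4.9) = -43.5 - (0.49) = -43.99

23.6300 - 43.9900i


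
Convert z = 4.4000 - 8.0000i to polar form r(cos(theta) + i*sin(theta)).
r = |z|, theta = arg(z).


r = sqrt(19.36+64) = sqrt(83.36) = 9.1302
theta = atan2(-8, 4.4) = -61.1892 degrees

r = 9.1302, theta = -61.1892 degrees


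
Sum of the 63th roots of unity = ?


The sum of all 63th roots of unity is 0.
Geometric series: (1 - w^63)/(1 - w) = (1-1)/(1-w) = 0 since w^63 = 1, w ≠ 1.
Alternatively: coefficient of z^62 in z^63 - 1 is 0.

0


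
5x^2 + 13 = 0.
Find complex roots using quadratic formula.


disc = 0^2 - 4*5*13 = 0 - 260 = -260
sqrt(|disc|) = sqrt(260) = 16.1245
Real part = 0/(2*5) = 0
Imag part = 16.1245/(2*5) = 1.6125

0 ± 1.6125i


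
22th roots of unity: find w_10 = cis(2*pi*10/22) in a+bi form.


Angle = 360*10/22 = 163.6364°
a = cos(163.6364°) = -0.9595
b = sin(163.6364°) = 0.2817

-0.9595 + 0.2817i


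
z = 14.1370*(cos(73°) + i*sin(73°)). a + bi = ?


a = 14.1370*cos(73°) = 14.1370*0.292372 = 4.1333
b = 14.1370*sin(73°) = 14.1370*0.956305 = 13.5193

4.1333 + 13.5193i


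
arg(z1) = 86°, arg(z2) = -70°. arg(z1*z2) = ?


arg(z1*z2) = 86° - 70° = 16°
Normalized to (-180°, 180°]: 16°

16°


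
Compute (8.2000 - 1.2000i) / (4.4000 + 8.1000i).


Conjugate of z2 = 4.4000 - 8.1000i
Numerator: (8.2000 - 1.2000i)(4.4000 - 8.1000i) = 26.3600 - 71.7000i
Denominator: 4.4^2 + 8.1^2 = 84.97
Result = (26.3600 - 71.7000i)/84.97

0.3102 - 0.8438i


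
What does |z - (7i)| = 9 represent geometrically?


|z - z0| = r is a circle with center z0 and radius r.
Center = (0, 7), radius = 9

Circle with center (0, 7) and radius 9


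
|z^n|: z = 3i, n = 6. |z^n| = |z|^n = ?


|z| = sqrt(0+9) = sqrt(9) = 3
|z^6| = |z|^6 = 3^6 = 729

|z^6| = 729


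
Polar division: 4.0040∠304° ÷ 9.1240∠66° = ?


r = 4.0040 / 9.1240 = 0.4388
theta = 304° - 66° = 238° = 238° (mod 360)

0.4388 cis(238°)


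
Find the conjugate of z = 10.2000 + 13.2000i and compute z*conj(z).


z_bar = 10.2000 - 13.2000i
z*z_bar = 10.2^2 + 13.2^2 = 104.04 + 174.24 = 278.28

z_bar = 10.2000 - 13.2000i, z*z_bar = 278.28


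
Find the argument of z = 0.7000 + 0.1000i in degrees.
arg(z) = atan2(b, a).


Re = 0.7, Im = 0.1
arg = atan2(0.1, 0.7) = 8.1301 degrees

arg(z) = 8.1301 degrees


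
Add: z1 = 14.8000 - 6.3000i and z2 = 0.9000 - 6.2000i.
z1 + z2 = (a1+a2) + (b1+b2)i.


Real: 14.8 + 0.9 = 15.7
Imag: -6.3 - 6.2 = -12.5

15.7000 - 12.5000i


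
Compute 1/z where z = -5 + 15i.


|z|^2 = 25+225 = 250
1/z = (-5 - 15i)/250

1/z = -0.0200 - 0.0600i


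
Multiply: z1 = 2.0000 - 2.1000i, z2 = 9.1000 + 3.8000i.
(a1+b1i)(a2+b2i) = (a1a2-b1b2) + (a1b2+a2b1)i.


Real = 2*9.1 - (-2.1)*3.8 = 18.2 - (-7.98) = 26.18
Imag = 2*3.8 + 9.1*(-2.1) = 7.6 - (19.11) = -11.51

26.1800 - 11.5100i


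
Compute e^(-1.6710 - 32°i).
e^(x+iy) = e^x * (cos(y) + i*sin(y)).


e^-1.6710 = 0.1881
cos(-32°) = 0.848
sin(-32°) = -0.5299
Real = 0.1881*0.848 = 0.1595
Imag = 0.1881*(-0.5299) = -0.0997

0.1595 - 0.0997i


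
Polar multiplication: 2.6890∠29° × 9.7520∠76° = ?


r = 2.6890 * 9.7520 = 26.2231
theta = 29° + 76° = 105° = 105° (mod 360)

26.2231 cis(105°)


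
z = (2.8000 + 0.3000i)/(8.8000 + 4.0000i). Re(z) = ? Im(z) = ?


Multiply by conjugate: (2.8000 + 0.3000i)(8.8000 - 4.0000i) / (8.8^2 + 4^2)
Numerator real = 2.8*8.8 + 0.3*4 = 25.84
Numerator imag = 0.3*8.8 - 2.8*4 = -8.56
Denominator = 93.44
Re(z) = 25.84/93.44 = 0.2765
Im(z) = -8.56/93.44 = -0.0916

Re(z) = 0.2765, Im(z) = -0.0916


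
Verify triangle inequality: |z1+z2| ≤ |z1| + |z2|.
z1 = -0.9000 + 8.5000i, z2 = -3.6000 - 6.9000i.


|z1| = sqrt((-0.9)^2 + 8.5^2) = sqrt(73.06) = 8.5475
|z2| = sqrt((-3.6)^2 + (-6.9)^2) = sqrt(60.57) = 7.7827
z1+z2 = -4.5000 + 1.6000i
|z1+z2| = sqrt(22.81) = 4.7760
|z1|+|z2| = 8.5475 + 7.7827 = 16.3302

|z1+z2| = 4.7760 ≤ |z1|+|z2| = 16.3302 (verified)


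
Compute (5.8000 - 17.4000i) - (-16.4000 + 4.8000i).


Real: 5.8 + 16.4 = 22.2
Imag: -17.4 - 4.8 = -22.2

22.2000 - 22.2000i


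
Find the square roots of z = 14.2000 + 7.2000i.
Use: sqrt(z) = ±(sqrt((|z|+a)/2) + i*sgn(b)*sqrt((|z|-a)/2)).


|z| = sqrt(201.64+51.84) = 15.9211
sqrt((|z|+a)/2) = sqrt((15.9211+14.2)/2) = sqrt(15.0605) = 3.8808
sqrt((|z|-a)/2) = sqrt((15.9211-14.2)/2) = sqrt(0.8605) = 0.9276

±(3.8808 + 0.9276i) i.e. 3.8808 + 0.9276i and -3.8808 - 0.9276i


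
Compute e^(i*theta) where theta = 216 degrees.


cos(216°) = -0.8090
sin(216°) = -0.5878

e^(i*216°) = -0.8090 - 0.5878i


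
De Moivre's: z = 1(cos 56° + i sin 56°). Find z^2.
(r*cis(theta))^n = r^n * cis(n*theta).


r^2 = 1^2 = 1
n*theta = 2*56° = 112° = 112° (mod 360)
a = 1*cos(112°) = -0.3746
b = 1*sin(112°) = 0.9272

1 cis(112°) = -0.3746 + 0.9272i


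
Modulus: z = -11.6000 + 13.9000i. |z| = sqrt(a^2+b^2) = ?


|z| = sqrt((-11.6)^2 + 13.9^2) = sqrt(134.56 + 193.21) = sqrt(327.77) = 18.1044

|z| = 18.1044


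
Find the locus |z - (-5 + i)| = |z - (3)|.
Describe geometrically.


Equal distances means the locus is the perpendicular bisector of z1 and z2.
Midpoint = ((-5+3)/2, (1+0)/2) = (-1.0000, 0.5000)

Perpendicular bisector through (-1.0000, 0.5000)


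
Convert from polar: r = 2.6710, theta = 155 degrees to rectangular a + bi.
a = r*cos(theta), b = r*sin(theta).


a = 2.6710*cos(155°) = 2.6710*(-0.9063) = -2.4207
b = 2.6710*sin(155°) = 2.6710*0.4226 = 1.1288

-2.4207 + 1.1288i


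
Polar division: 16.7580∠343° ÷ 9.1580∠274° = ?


r = 16.7580 / 9.1580 = 1.8299
theta = 343° - 274° = 69° = 69° (mod 360)

1.8299 cis(69°)


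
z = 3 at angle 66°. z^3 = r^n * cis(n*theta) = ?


r^3 = 3^3 = 27
n*theta = 3*66° = 198° = 198° (mod 360)
a = 27*cos(198°) = -25.6785
b = 27*sin(198°) = -8.3435

27 cis(198°) = -25.6785 - 8.3435i


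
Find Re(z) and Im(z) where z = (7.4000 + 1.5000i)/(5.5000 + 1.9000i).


Multiply by conjugate: (7.4000 + 1.5000i)(5.5000 - 1.9000i) / (5.5^2 + 1.9^2)
Numerator real = 7.4*5.5 + 1.5*1.9 = 43.55
Numerator imag = 1.5*5.5 - 7.4*1.9 = -5.81
Denominator = 33.86
Re(z) = 43.55/33.86 = 1.2862
Im(z) = -5.81/33.86 = -0.1716

Re(z) = 1.2862, Im(z) = -0.1716


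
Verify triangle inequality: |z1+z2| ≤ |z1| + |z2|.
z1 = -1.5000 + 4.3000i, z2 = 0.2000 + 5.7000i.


|z1| = sqrt((-1.5)^2 + 4.3^2) = sqrt(20.74) = 4.5541
|z2| = sqrt(0.2^2 + 5.7^2) = sqrt(32.53) = 5.7035
z1+z2 = -1.3000 + 10.0000i
|z1+z2| = sqrt(101.69) = 10.0841
|z1|+|z2| = 4.5541 + 5.7035 = 10.2576

|z1+z2| = 10.0841 ≤ |z1|+|z2| = 10.2576 (verified)


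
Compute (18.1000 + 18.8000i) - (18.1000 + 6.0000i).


Real: 18.1 - 18.1 = 0
Imag: 18.8 - 6 = 12.8

12.8000i


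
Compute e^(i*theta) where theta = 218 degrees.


cos(218°) = -0.7880
sin(218°) = -0.6157

e^(i*218°) = -0.7880 - 0.6157i


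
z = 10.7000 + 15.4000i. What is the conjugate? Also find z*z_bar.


z_bar = 10.7000 - 15.4000i
z*z_bar = 10.7^2 + 15.4^2 = 114.49 + 237.16 = 351.65

z_bar = 10.7000 - 15.4000i, z*z_bar = 351.65


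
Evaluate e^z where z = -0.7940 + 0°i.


e^-0.7940 = 0.4520
cos(0°) = 1
sin(0°) = 0
Real = 0.4520*1 = 0.4520
Imag = 0.4520*0 = 0

0.4520 + 0i


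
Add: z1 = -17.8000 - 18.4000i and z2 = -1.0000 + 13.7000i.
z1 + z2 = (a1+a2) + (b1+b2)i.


Real: -17.8 - 1 = -18.8
Imag: -18.4 + 13.7 = -4.7

-18.8000 - 4.7000i


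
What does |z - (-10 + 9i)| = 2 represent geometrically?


|z - z0| = r is a circle with center z0 and radius r.
Center = (-10, 9), radius = 2

Circle with center (-10, 9) and radius 2


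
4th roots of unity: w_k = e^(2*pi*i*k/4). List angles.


The 4th roots of unity are cis(360k/4°) for k=0..3
Angle step = 360/4 = 90°
Primitive root: cis(90°)
Primitive root = 0 + 1.0000i

4 roots at angles: 0°, 90°, 180°, 270°


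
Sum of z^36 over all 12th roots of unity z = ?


The roots are w_k = w^k with w = e^(2*pi*i/12), and (w^k)^36 = (w^36)^k.
So S = 1 + u + u^2 + ... + u^(11) with u = w^36.
36 = 3*12 + 0, so 36 is a multiple of 12 and u = (w^12)^3 = 1.
Every one of the 12 terms equals 1: S = 12

S = 12


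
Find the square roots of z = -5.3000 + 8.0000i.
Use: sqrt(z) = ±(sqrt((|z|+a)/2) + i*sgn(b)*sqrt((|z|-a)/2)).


|z| = sqrt(28.09+64) = 9.5964
sqrt((|z|+a)/2) = sqrt((9.5964+(-5.3))/2) = sqrt(2.1482) = 1.4657
sqrt((|z|-a)/2) = sqrt((9.5964-(-5.3))/2) = sqrt(7.4482) = 2.7291

±(1.4657 + 2.7291i) i.e. 1.4657 + 2.7291i and -1.4657 - 2.7291i


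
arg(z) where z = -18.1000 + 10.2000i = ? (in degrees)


Re = -18.1, Im = 10.2
arg = atan2(10.2, -18.1) = 150.5972 degrees

arg(z) = 150.5972 degrees


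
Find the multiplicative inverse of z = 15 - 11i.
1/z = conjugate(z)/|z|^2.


|z|^2 = 225+121 = 346
1/z = (15 + 11i)/346

1/z = 0.0434 + 0.0318i


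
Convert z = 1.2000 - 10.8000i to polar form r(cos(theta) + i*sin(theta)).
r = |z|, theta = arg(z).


r = sqrt(1.44+116.64) = sqrt(118.08) = 10.8665
theta = atan2(-10.8, 1.2) = -83.6598 degrees

r = 10.8665, theta = -83.6598 degrees


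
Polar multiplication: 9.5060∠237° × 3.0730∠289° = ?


r = 9.5060 * 3.0730 = 29.2119
theta = 237° + 289° = 526° = 166° (mod 360)

29.2119 cis(166°)


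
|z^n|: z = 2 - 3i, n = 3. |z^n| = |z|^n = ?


|z| = sqrt(4+9) = sqrt(13) = 3.6056
|z^3| = |z|^3 = (sqrt(13))^3 = 13*sqrt(13)

|z^3| = 13*sqrt(13) ≈ 46.8722


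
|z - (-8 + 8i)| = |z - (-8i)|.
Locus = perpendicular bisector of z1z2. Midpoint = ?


Equal distances means the locus is the perpendicular bisector of z1 and z2.
Midpoint = ((-8+0)/2, (8+(-8))/2) = (-4.0000, 0)

Perpendicular bisector through (-4.0000, 0)


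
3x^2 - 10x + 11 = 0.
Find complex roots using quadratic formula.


disc = (-10)^2 - 4*3*11 = 100 - 132 = -32
sqrt(|disc|) = sqrt(32) = 5.6569
Real part = 10/(2*3) = 1.6667
Imag part = 5.6569/(2*3) = 0.9428

1.6667 ± 0.9428i


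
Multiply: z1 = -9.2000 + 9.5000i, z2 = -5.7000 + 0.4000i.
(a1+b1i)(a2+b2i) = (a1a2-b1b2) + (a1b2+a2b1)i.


Real = -9.2*(-5.7) - 9.5*0.4 = 52.44 - 3.8 = 48.64
Imag = -9.2*0.4 - (5.7)*9.5 = -3.68 - (54.15) = -57.83

48.6400 - 57.8300i


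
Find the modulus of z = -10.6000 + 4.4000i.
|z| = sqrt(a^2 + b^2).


|z| = sqrt((-10.6)^2 + 4.4^2) = sqrt(112.36 + 19.36) = sqrt(131.72) = 11.4769

|z| = 11.4769


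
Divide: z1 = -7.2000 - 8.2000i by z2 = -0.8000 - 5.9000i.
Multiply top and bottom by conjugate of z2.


Conjugate of z2 = -0.8000 + 5.9000i
Numerator: (-7.2000 - 8.2000i)(-0.8000 + 5.9000i) = 54.1400 - 35.9200i
Denominator: (-0.8)^2 + (-5.9)^2 = 35.45
Result = (54.1400 - 35.9200i)/35.45

1.5272 - 1.0133i


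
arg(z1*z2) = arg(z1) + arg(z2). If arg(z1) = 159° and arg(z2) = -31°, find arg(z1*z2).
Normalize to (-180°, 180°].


arg(z1*z2) = 159° - 31° = 128°
Normalized to (-180°, 180°]: 128°

128°


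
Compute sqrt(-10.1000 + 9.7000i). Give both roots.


|z| = sqrt(102.01+94.09) = 14.0036
sqrt((|z|+a)/2) = sqrt((14.0036+(-10.1))/2) = sqrt(1.9518) = 1.3971
sqrt((|z|-a)/2) = sqrt((14.0036-(-10.1))/2) = sqrt(12.0518) = 3.4716

±(1.3971 + 3.4716i) i.e. 1.3971 + 3.4716i and -1.3971 - 3.4716i


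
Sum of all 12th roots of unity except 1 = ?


With w = e^(2*pi*i/12), all 12 of the 12th roots of unity w^0 = 1, w, ..., w^(11) sum to 0: 1 + w + ... + w^(11) = (1 - w^12)/(1 - w) = 0 since w^12 = 1, w ≠ 1.
Removing the root 1: w + w^2 + ... + w^(11) = 0 - 1 = -1

Sum = -1


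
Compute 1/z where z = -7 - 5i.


|z|^2 = 49+25 = 74
1/z = (-7 + 5i)/74

1/z = -0.0946 + 0.0676i


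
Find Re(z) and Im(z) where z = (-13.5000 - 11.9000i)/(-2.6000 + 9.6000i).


Multiply by conjugate: (-13.5000 - 11.9000i)(-2.6000 - 9.6000i) / ((-2.6)^2 + 9.6^2)
Numerator real = -13.5*(-2.6) - (11.9)*9.6 = -79.14
Numerator imag = -11.9*(-2.6) - (-13.5)*9.6 = 160.54
Denominator = 98.92
Re(z) = -79.14/98.92 = -0.8000
Im(z) = 160.54/98.92 = 1.6229

Re(z) = -0.8000, Im(z) = 1.6229


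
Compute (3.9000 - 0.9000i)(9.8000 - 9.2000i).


Real = 3.9*9.8 - (-0.9)*(-9.2) = 38.22 - 8.28 = 29.94
Imag = 3.9*(-9.2) + 9.8*(-0.9) = -35.88 - (8.82) = -44.7

29.9400 - 44.7000i


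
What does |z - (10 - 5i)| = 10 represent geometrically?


|z - z0| = r is a circle with center z0 and radius r.
Center = (10, -5), radius = 10

Circle with center (10, -5) and radius 10


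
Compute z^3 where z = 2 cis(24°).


r^3 = 2^3 = 8
n*theta = 3*24° = 72° = 72° (mod 360)
a = 8*cos(72°) = 2.4721
b = 8*sin(72°) = 7.6085

8 cis(72°) = 2.4721 + 7.6085i


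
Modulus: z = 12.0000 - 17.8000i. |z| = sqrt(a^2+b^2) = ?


|z| = sqrt(12^2 + (-17.8)^2) = sqrt(144 + 316.84) = sqrt(460.84) = 21.4672

|z| = 21.4672


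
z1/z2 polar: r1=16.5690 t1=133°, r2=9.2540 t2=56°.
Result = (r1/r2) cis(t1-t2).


r = 16.5690 / 9.2540 = 1.7905
theta = 133° - 56° = 77° = 77° (mod 360)

1.7905 cis(77°)


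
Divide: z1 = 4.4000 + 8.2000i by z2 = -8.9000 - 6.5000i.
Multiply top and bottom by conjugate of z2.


Conjugate of z2 = -8.9000 + 6.5000i
Numerator: (4.4000 + 8.2000i)(-8.9000 + 6.5000i) = -92.4600 - 44.3800i
Denominator: (-8.9)^2 + (-6.5)^2 = 121.46
Result = (-92.4600 - 44.3800i)/121.46

-0.7612 - 0.3654i


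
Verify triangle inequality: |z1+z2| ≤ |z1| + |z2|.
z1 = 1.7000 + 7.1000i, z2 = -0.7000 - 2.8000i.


|z1| = sqrt(1.7^2 + 7.1^2) = sqrt(53.3) = 7.3007
|z2| = sqrt((-0.7)^2 + (-2.8)^2) = sqrt(8.33) = 2.8862
z1+z2 = 1.0000 + 4.3000i
|z1+z2| = sqrt(19.49) = 4.4147
|z1|+|z2| = 7.3007 + 2.8862 = 10.1869

|z1+z2| = 4.4147 ≤ |z1|+|z2| = 10.1869 (verified)


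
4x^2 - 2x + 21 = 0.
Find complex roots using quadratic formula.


disc = (-2)^2 - 4*4*21 = 4 - 336 = -332
sqrt(|disc|) = sqrt(332) = 18.2209
Real part = 2/(2*4) = 0.2500
Imag part = 18.2209/(2*4) = 2.2776

0.2500 ± 2.2776i


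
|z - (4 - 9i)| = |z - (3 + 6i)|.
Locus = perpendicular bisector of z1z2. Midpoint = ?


Equal distances means the locus is the perpendicular bisector of z1 and z2.
Midpoint = ((4+3)/2, (-9+6)/2) = (3.5000, -1.5000)

Perpendicular bisector through (3.5000, -1.5000)


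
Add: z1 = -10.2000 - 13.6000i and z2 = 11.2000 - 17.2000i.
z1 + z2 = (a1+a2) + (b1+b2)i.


Real: -10.2 + 11.2 = 1
Imag: -13.6 - 17.2 = -30.8

1.0000 - 30.8000i


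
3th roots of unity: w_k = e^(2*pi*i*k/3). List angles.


The 3th roots of unity are cis(360k/3°) for k=0..2
Angle step = 360/3 = 120°
Primitive root: cis(120°)
Primitive root = -0.5000 + 0.8660i

3 roots at angles: 0°, 120°, 240°


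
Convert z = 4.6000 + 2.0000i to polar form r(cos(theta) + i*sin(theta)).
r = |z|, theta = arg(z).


r = sqrt(21.16+4) = sqrt(25.16) = 5.0160
theta = atan2(2, 4.6) = 23.4986 degrees

r = 5.0160, theta = 23.4986 degrees


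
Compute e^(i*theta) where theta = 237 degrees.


cos(237°) = -0.5446
sin(237°) = -0.8387

e^(i*237°) = -0.5446 - 0.8387i


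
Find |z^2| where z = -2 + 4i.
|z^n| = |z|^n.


|z| = sqrt(4+16) = sqrt(20) = 4.4721
|z^2| = |z|^2 = (sqrt(20))^2 = 20

|z^2| = 20


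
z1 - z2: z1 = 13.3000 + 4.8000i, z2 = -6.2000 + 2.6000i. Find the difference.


Real: 13.3 + 6.2 = 19.5
Imag: 4.8 - 2.6 = 2.2

19.5000 + 2.2000i


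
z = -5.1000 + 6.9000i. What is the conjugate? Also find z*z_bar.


z_bar = -5.1000 - 6.9000i
z*z_bar = (-5.1)^2 + 6.9^2 = 26.01 + 47.61 = 73.62

z_bar = -5.1000 - 6.9000i, z*z_bar = 73.62


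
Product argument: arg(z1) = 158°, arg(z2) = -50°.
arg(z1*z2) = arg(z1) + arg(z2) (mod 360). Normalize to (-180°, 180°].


arg(z1*z2) = 158° - 50° = 108°
Normalized to (-180°, 180°]: 108°

108°


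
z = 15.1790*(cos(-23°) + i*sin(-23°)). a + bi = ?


a = 15.1790*cos(-23°) = 15.1790*0.9205 = 13.9723
b = 15.1790*sin(-23°) = 15.1790*(-0.39073) = -5.9309

13.9723 - 5.9309i


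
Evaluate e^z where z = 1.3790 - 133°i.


e^1.3790 = 3.97093
cos(-133°) = -0.682
sin(-133°) = -0.731354
Real = 3.97093*(-0.682) = -2.7082
Imag = 3.97093*(-0.731354) = -2.9042

-2.7082 - 2.9042i


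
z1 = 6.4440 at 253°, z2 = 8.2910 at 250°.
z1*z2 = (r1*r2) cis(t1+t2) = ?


r = 6.4440 * 8.2910 = 53.4272
theta = 253° + 250° = 503° = 143° (mod 360)

53.4272 cis(143°)


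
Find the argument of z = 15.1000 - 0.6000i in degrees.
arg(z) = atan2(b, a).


Re = 15.1, Im = -0.6
arg = atan2(-0.6, 15.1) = -2.2755 degrees

arg(z) = -2.2755 degrees


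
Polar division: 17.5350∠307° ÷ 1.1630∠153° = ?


r = 17.5350 / 1.1630 = 15.0774
theta = 307° - 153° = 154° = 154° (mod 360)

15.0774 cis(154°)


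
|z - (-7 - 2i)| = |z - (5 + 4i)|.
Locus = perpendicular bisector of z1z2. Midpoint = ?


Equal distances means the locus is the perpendicular bisector of z1 and z2.
Midpoint = ((-7+5)/2, (-2+4)/2) = (-1.0000, 1.0000)

Perpendicular bisector through (-1.0000, 1.0000)


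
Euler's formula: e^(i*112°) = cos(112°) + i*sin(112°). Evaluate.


cos(112°) = -0.3746
sin(112°) = 0.9272

e^(i*112°) = -0.3746 + 0.9272i


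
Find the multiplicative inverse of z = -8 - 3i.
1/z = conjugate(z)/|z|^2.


|z|^2 = 64+9 = 73
1/z = (-8 + 3i)/73

1/z = -0.1096 + 0.0411i


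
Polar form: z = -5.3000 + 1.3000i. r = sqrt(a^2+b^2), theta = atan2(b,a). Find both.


r = sqrt(28.09+1.69) = sqrt(29.78) = 5.4571
theta = atan2(1.3, -5.3) = 166.2184 degrees

r = 5.4571, theta = 166.2184 degrees


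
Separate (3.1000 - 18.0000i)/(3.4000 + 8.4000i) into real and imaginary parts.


Multiply by conjugate: (3.1000 - 18.0000i)(3.4000 - 8.4000i) / (3.4^2 + 8.4^2)
Numerator real = 3.1*3.4 - (18)*8.4 = -140.66
Numerator imag = -18*3.4 - 3.1*8.4 = -87.24
Denominator = 82.12
Re(z) = -140.66/82.12 = -1.7129
Im(z) = -87.24/82.12 = -1.0623

Re(z) = -1.7129, Im(z) = -1.0623


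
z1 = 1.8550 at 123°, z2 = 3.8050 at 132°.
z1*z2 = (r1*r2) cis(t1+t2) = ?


r = 1.8550 * 3.8050 = 7.0583
theta = 123° + 132° = 255° = 255° (mod 360)

7.0583 cis(255°)


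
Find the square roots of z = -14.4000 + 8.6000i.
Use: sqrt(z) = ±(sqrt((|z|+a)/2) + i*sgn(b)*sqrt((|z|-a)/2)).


|z| = sqrt(207.36+73.96) = 16.7726
sqrt((|z|+a)/2) = sqrt((16.7726+(-14.4))/2) = sqrt(1.1863) = 1.0892
sqrt((|z|-a)/2) = sqrt((16.7726-(-14.4))/2) = sqrt(15.5863) = 3.9479

±(1.0892 + 3.9479i) i.e. 1.0892 + 3.9479i and -1.0892 - 3.9479i


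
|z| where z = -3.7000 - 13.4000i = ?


|z| = sqrt((-3.7)^2 + (-13.4)^2) = sqrt(13.69 + 179.56) = sqrt(193.25) = 13.9014

|z| = 13.9014


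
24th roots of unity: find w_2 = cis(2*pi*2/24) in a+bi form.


Angle = 360*2/24 = 30°
a = cos(30°) = 0.8660
b = sin(30°) = 0.5000

0.8660 + 0.5000i


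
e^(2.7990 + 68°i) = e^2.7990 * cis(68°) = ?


e^2.7990 = 16.4282
cos(68°) = 0.374607
sin(68°) = 0.927184
Real = 16.4282*0.374607 = 6.1541
Imag = 16.4282*0.927184 = 15.2320

6.1541 + 15.2320i


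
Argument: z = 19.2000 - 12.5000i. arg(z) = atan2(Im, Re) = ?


Re = 19.2, Im = -12.5
arg = atan2(-12.5, 19.2) = -33.0658 degrees

arg(z) = -33.0658 degrees


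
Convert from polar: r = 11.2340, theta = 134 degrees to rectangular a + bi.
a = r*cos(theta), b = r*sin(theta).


a = 11.2340*cos(134°) = 11.2340*(-0.69466) = -7.8038
b = 11.2340*sin(134°) = 11.2340*0.71934 = 8.0811

-7.8038 + 8.0811i


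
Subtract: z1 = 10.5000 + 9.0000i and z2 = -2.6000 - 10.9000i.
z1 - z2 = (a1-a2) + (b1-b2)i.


Real: 10.5 + 2.6 = 13.1
Imag: 9 + 10.9 = 19.9

13.1000 + 19.9000i


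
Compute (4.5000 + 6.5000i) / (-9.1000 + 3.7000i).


Conjugate of z2 = -9.1000 - 3.7000i
Numerator: (4.5000 + 6.5000i)(-9.1000 - 3.7000i) = -16.9000 - 75.8000i
Denominator: (-9.1)^2 + 3.7^2 = 96.5
Result = (-16.9000 - 75.8000i)/96.5

-0.1751 - 0.7855i


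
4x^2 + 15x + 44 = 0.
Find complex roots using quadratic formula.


disc = 15^2 - 4*4*44 = 225 - 704 = -479
sqrt(|disc|) = sqrt(479) = 21.8861
Real part = -15/(2*4) = -1.8750
Imag part = 21.8861/(2*4) = 2.7358

-1.8750 ± 2.7358i


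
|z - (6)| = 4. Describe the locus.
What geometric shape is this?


|z - z0| = r is a circle with center z0 and radius r.
Center = (6, 0), radius = 4

Circle with center (6, 0) and radius 4


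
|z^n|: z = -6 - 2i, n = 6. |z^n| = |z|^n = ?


|z| = sqrt(36+4) = sqrt(40) = 6.3246
|z^6| = |z|^6 = (sqrt(40))^6 = 40^3 = 64000

|z^6| = 64000


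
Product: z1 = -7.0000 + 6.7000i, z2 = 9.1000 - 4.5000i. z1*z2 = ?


Real = -7*9.1 - 6.7*(-4.5) = -63.7 - (-30.15) = -33.55
Imag = -7*(-4.5) + 9.1*6.7 = 31.5 + 60.97 = 92.47

-33.5500 + 92.4700i


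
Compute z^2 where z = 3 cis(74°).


r^2 = 3^2 = 9
n*theta = 2*74° = 148° = 148° (mod 360)
a = 9*cos(148°) = -7.6324
b = 9*sin(148°) = 4.7693

9 cis(148°) = -7.6324 + 4.7693i


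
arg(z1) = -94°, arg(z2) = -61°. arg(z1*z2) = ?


arg(z1*z2) = -94° - 61° = -155°
Normalized to (-180°, 180°]: -155°

-155°


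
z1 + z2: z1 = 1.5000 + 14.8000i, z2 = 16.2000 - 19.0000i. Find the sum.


Real: 1.5 + 16.2 = 17.7
Imag: 14.8 - 19 = -4.2

17.7000 - 4.2000i


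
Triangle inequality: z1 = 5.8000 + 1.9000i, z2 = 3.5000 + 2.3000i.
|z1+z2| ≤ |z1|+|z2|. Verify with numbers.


|z1| = sqrt(5.8^2 + 1.9^2) = sqrt(37.25) = 6.1033
|z2| = sqrt(3.5^2 + 2.3^2) = sqrt(17.54) = 4.1881
z1+z2 = 9.3000 + 4.2000i
|z1+z2| = sqrt(104.13) = 10.2044
|z1|+|z2| = 6.1033 + 4.1881 = 10.2914

|z1+z2| = 10.2044 ≤ |z1|+|z2| = 10.2914 (verified)


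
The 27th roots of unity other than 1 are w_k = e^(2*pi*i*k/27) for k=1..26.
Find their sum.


With w = e^(2*pi*i/27), all 27 of the 27th roots of unity w^0 = 1, w, ..., w^(26) sum to 0: 1 + w + ... + w^(26) = (1 - w^27)/(1 - w) = 0 since w^27 = 1, w ≠ 1.
Removing the root 1: w + w^2 + ... + w^(26) = 0 - 1 = -1

Sum = -1


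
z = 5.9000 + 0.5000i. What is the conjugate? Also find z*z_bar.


z_bar = 5.9000 - 0.5000i
z*z_bar = 5.9^2 + 0.5^2 = 34.81 + 0.25 = 35.06

z_bar = 5.9000 - 0.5000i, z*z_bar = 35.06


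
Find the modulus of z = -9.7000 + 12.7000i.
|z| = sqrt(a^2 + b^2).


|z| = sqrt((-9.7)^2 + 12.7^2) = sqrt(94.09 + 161.29) = sqrt(255.38) = 15.9806

|z| = 15.9806


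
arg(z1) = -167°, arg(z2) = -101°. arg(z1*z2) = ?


arg(z1*z2) = -167° - 101° = -268°
Normalized to (-180°, 180°]: 92°

92°


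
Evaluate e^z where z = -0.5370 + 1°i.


e^-0.5370 = 0.5845
cos(1°) = 0.9998
sin(1°) = 0.0175
Real = 0.5845*0.9998 = 0.5844
Imag = 0.5845*0.0175 = 0.0102

0.5844 + 0.0102i


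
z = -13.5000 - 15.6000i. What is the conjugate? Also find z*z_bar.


z_bar = -13.5000 + 15.6000i
z*z_bar = (-13.5)^2 + (-15.6)^2 = 182.25 + 243.36 = 425.61

z_bar = -13.5000 + 15.6000i, z*z_bar = 425.61


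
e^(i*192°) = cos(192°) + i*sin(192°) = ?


cos(192°) = -0.9781
sin(192°) = -0.2079

e^(i*192°) = -0.9781 - 0.2079i


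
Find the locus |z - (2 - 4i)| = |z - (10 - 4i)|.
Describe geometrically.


Equal distances means the locus is the perpendicular bisector of z1 and z2.
Midpoint = ((2+10)/2, (-4+(-4))/2) = (6.0000, -4.0000)

Perpendicular bisector through (6.0000, -4.0000)


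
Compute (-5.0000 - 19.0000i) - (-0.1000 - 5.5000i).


Real: -5 + 0.1 = -4.9
Imag: -19 + 5.5 = -13.5

-4.9000 - 13.5000i


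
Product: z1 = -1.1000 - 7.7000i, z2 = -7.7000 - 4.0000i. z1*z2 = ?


Real = -1.1*(-7.7) - (-7.7)*(-4) = 8.47 - 30.8 = -22.33
Imag = -1.1*(-4) - (7.7)*(-7.7) = 4.4 + 59.29 = 63.69

-22.3300 + 63.6900i


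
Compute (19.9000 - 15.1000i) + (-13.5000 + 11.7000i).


Real: 19.9 - 13.5 = 6.4
Imag: -15.1 + 11.7 = -3.4

6.4000 - 3.4000i


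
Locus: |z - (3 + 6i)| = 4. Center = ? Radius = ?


|z - z0| = r is a circle with center z0 and radius r.
Center = (3, 6), radius = 4

Circle with center (3, 6) and radius 4


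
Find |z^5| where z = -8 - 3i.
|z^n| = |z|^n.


|z| = sqrt(64+9) = sqrt(73) = 8.5440
|z^5| = |z|^5 = (sqrt(73))^5 = 73^2 * sqrt(73) = 5329*sqrt(73)

|z^5| = 5329*sqrt(73) ≈ 45530.9960


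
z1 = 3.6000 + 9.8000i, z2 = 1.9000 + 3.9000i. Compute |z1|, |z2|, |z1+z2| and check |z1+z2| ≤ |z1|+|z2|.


|z1| = sqrt(3.6^2 + 9.8^2) = sqrt(109) = 10.4403
|z2| = sqrt(1.9^2 + 3.9^2) = sqrt(18.82) = 4.3382
z1+z2 = 5.5000 + 13.7000i
|z1+z2| = sqrt(217.94) = 14.7628
|z1|+|z2| = 10.4403 + 4.3382 = 14.7785

|z1+z2| = 14.7628 ≤ |z1|+|z2| = 14.7785 (verified)


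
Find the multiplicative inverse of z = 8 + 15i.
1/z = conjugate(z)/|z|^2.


|z|^2 = 64+225 = 289
1/z = (8 - 15i)/289

1/z = 0.0277 - 0.0519i


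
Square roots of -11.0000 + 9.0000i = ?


|z| = sqrt(121+81) = 14.2127
sqrt((|z|+a)/2) = sqrt((14.2127+(-11))/2) = sqrt(1.6063) = 1.2674
sqrt((|z|-a)/2) = sqrt((14.2127-(-11))/2) = sqrt(12.6063) = 3.5505

±(1.2674 + 3.5505i) i.e. 1.2674 + 3.5505i and -1.2674 - 3.5505i


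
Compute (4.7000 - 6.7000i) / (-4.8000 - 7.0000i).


Conjugate of z2 = -4.8000 + 7.0000i
Numerator: (4.7000 - 6.7000i)(-4.8000 + 7.0000i) = 24.3400 + 65.0600i
Denominator: (-4.8)^2 + (-7)^2 = 72.04
Result = (24.3400 + 65.0600i)/72.04

0.3379 + 0.9031i


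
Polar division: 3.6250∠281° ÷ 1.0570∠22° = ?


r = 3.6250 / 1.0570 = 3.4295
theta = 281° - 22° = 259° = 259° (mod 360)

3.4295 cis(259°)


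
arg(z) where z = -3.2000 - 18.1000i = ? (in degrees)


Re = -3.2, Im = -18.1
arg = atan2(-18.1, -3.2) = -100.0260 degrees

arg(z) = -100.0260 degrees


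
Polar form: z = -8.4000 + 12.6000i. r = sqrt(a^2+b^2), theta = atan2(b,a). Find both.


r = sqrt(70.56+158.76) = sqrt(229.32) = 15.1433
theta = atan2(12.6, -8.4) = 123.6901 degrees

r = 15.1433, theta = 123.6901 degrees


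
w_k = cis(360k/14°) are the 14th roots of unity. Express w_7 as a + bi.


Angle = 360*7/14 = 180°
a = cos(180°) = -1.0000
b = sin(180°) = 0

-1.0000 + 0i


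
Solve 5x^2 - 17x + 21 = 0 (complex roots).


disc = (-17)^2 - 4*5*21 = 289 - 420 = -131
sqrt(|disc|) = sqrt(131) = 11.4455
Real part = 17/(2*5) = 1.7000
Imag part = 11.4455/(2*5) = 1.1446

1.7000 ± 1.1446i


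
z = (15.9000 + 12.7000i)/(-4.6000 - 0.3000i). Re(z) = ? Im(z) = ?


Multiply by conjugate: (15.9000 + 12.7000i)(-4.6000 + 0.3000i) / ((-4.6)^2 + (-0.3)^2)
Numerator real = 15.9*(-4.6) + 12.7*(-0.3) = -76.95
Numerator imag = 12.7*(-4.6) - 15.9*(-0.3) = -53.65
Denominator = 21.25
Re(z) = -76.95/21.25 = -3.6212
Im(z) = -53.65/21.25 = -2.5247

Re(z) = -3.6212, Im(z) = -2.5247


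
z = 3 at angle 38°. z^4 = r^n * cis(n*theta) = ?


r^4 = 3^4 = 81
n*theta = 4*38° = 152° = 152° (mod 360)
a = 81*cos(152°) = -71.5188
b = 81*sin(152°) = 38.0272

81 cis(152°) = -71.5188 + 38.0272i


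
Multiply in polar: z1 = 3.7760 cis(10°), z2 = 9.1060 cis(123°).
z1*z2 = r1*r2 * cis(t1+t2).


r = 3.7760 * 9.1060 = 34.3843
theta = 10° + 123° = 133° = 133° (mod 360)

34.3843 cis(133°)


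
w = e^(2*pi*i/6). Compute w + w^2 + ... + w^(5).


With w = e^(2*pi*i/6), all 6 of the 6th roots of unity w^0 = 1, w, ..., w^(5) sum to 0: 1 + w + ... + w^(5) = (1 - w^6)/(1 - w) = 0 since w^6 = 1, w ≠ 1.
Removing the root 1: w + w^2 + ... + w^(5) = 0 - 1 = -1

Sum = -1


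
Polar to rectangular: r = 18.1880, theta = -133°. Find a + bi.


a = 18.1880*cos(-133°) = 18.1880*(-0.682) = -12.4042
b = 18.1880*sin(-133°) = 18.1880*(-0.731354) = -13.3019

-12.4042 - 13.3019i


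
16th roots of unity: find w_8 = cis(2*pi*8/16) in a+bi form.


Angle = 360*8/16 = 180°
a = cos(180°) = -1.0000
b = sin(180°) = 0

-1.0000 + 0i


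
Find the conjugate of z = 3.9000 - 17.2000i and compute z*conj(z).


z_bar = 3.9000 + 17.2000i
z*z_bar = 3.9^2 + (-17.2)^2 = 15.21 + 295.84 = 311.05

z_bar = 3.9000 + 17.2000i, z*z_bar = 311.05


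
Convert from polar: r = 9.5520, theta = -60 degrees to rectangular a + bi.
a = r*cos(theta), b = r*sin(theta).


a = 9.5520*cos(-60°) = 9.5520*0.5 = 4.7760
b = 9.5520*sin(-60°) = 9.5520*(-0.86603) = -8.2723

4.7760 - 8.2723i


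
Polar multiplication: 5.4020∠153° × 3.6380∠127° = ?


r = 5.4020 * 3.6380 = 19.6525
theta = 153° + 127° = 280° = 280° (mod 360)

19.6525 cis(280°)


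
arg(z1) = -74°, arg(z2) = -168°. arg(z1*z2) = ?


arg(z1*z2) = -74° - 168° = -242°
Normalized to (-180°, 180°]: 118°

118°


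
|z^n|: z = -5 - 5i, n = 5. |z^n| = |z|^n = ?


|z| = sqrt(25+25) = sqrt(50) = 7.0711
|z^5| = |z|^5 = (sqrt(50))^5 = 50^2 * sqrt(50) = 2500*sqrt(50)

|z^5| = 2500*sqrt(50) ≈ 17677.6695


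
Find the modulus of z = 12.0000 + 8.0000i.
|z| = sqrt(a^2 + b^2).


|z| = sqrt(12^2 + 8^2) = sqrt(144 + 64) = sqrt(208) = 14.4222

|z| = 14.4222


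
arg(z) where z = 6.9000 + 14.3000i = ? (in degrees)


Re = 6.9, Im = 14.3
arg = atan2(14.3, 6.9) = 64.2419 degrees

arg(z) = 64.2419 degrees


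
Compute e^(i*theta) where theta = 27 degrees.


cos(27°) = 0.8910
sin(27°) = 0.4540

e^(i*27°) = 0.8910 + 0.4540i


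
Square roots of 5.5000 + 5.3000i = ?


|z| = sqrt(30.25+28.09) = 7.6381
sqrt((|z|+a)/2) = sqrt((7.6381+5.5)/2) = sqrt(6.5690) = 2.5630
sqrt((|z|-a)/2) = sqrt((7.6381-5.5)/2) = sqrt(1.0690) = 1.0339

±(2.5630 + 1.0339i) i.e. 2.5630 + 1.0339i and -2.5630 - 1.0339i


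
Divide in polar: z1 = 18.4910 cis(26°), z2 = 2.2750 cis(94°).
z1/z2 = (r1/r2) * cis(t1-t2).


r = 18.4910 / 2.2750 = 8.1279
theta = 26° - 94° = -68° = 292° (mod 360)

8.1279 cis(292°)


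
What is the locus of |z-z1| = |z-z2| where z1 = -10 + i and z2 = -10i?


Equal distances means the locus is the perpendicular bisector of z1 and z2.
Midpoint = ((-10+0)/2, (1+(-10))/2) = (-5.0000, -4.5000)

Perpendicular bisector through (-5.0000, -4.5000)


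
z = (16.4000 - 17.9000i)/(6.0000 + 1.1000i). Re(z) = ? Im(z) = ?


Multiply by conjugate: (16.4000 - 17.9000i)(6.0000 - 1.1000i) / (6^2 + 1.1^2)
Numerator real = 16.4*6 - (17.9)*1.1 = 78.71
Numerator imag = -17.9*6 - 16.4*1.1 = -125.44
Denominator = 37.21
Re(z) = 78.71/37.21 = 2.1153
Im(z) = -125.44/37.21 = -3.3711

Re(z) = 2.1153, Im(z) = -3.3711


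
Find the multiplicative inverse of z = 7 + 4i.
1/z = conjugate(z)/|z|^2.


|z|^2 = 49+16 = 65
1/z = (7 - 4i)/65

1/z = 0.1077 - 0.0615i


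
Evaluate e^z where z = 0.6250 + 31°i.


e^0.6250 = 1.8682
cos(31°) = 0.8572
sin(31°) = 0.51504
Real = 1.8682*0.8572 = 1.6014
Imag = 1.8682*0.51504 = 0.9622

1.6014 + 0.9622i


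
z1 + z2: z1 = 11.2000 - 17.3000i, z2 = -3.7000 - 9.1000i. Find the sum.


Real: 11.2 - 3.7 = 7.5
Imag: -17.3 - 9.1 = -26.4

7.5000 - 26.4000i


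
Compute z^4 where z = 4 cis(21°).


r^4 = 4^4 = 256
n*theta = 4*21° = 84° = 84° (mod 360)
a = 256*cos(84°) = 26.7593
b = 256*sin(84°) = 254.5976

256 cis(84°) = 26.7593 + 254.5976i


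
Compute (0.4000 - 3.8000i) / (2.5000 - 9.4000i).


Conjugate of z2 = 2.5000 + 9.4000i
Numerator: (0.4000 - 3.8000i)(2.5000 + 9.4000i) = 36.7200 - 5.7400i
Denominator: 2.5^2 + (-9.4)^2 = 94.61
Result = (36.7200 - 5.7400i)/94.61

0.3881 - 0.0607i


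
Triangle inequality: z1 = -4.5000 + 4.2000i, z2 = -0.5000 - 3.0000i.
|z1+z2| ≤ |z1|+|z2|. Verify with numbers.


|z1| = sqrt((-4.5)^2 + 4.2^2) = sqrt(37.89) = 6.1555
|z2| = sqrt((-0.5)^2 + (-3)^2) = sqrt(9.25) = 3.0414
z1+z2 = -5.0000 + 1.2000i
|z1+z2| = sqrt(26.44) = 5.1420
|z1|+|z2| = 6.1555 + 3.0414 = 9.1969

|z1+z2| = 5.1420 ≤ |z1|+|z2| = 9.1969 (verified)


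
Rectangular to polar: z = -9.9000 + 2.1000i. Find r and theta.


r = sqrt(98.01+4.41) = sqrt(102.42) = 10.1203
theta = atan2(2.1, -9.9) = 168.0239 degrees

r = 10.1203, theta = 168.0239 degrees


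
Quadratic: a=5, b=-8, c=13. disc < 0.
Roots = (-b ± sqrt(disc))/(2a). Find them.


disc = (-8)^2 - 4*5*13 = 64 - 260 = -196
sqrt(|disc|) = sqrt(196) = 14.0000
Real part = 8/(2*5) = 0.8000
Imag part = 14.0000/(2*5) = 1.4000

0.8000 ± 1.4000i


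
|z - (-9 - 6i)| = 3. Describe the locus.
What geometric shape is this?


|z - z0| = r is a circle with center z0 and radius r.
Center = (-9, -6), radius = 3

Circle with center (-9, -6) and radius 3


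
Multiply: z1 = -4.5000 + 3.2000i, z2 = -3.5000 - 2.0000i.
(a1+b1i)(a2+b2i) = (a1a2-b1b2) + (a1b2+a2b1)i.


Real = -4.5*(-3.5) - 3.2*(-2) = 15.75 - (-6.4) = 22.15
Imag = -4.5*(-2) - (3.5)*3.2 = 9 - (11.2) = -2.2

22.1500 - 2.2000i


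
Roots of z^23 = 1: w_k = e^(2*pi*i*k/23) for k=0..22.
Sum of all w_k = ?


The sum of all 23th roots of unity is 0.
Geometric series: (1 - w^23)/(1 - w) = (1-1)/(1-w) = 0 since w^23 = 1, w ≠ 1.
Alternatively: coefficient of z^22 in z^23 - 1 is 0.

0


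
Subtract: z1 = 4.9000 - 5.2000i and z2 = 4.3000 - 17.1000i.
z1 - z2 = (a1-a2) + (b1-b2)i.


Real: 4.9 - 4.3 = 0.6
Imag: -5.2 + 17.1 = 11.9

0.6000 + 11.9000i


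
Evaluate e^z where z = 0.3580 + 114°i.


e^0.3580 = 1.4305
cos(114°) = -0.4067
sin(114°) = 0.9135
Real = 1.4305*(-0.4067) = -0.5818
Imag = 1.4305*0.9135 = 1.3068

-0.5818 + 1.3068i


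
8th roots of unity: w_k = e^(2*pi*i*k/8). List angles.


The 8th roots of unity are cis(360k/8°) for k=0..7
Angle step = 360/8 = 45°
Primitive root: cis(45°)
Primitive root = 0.7071 + 0.7071i

8 roots at angles: 0°, 45°, 90°, 135°, 180°, 225°, 270°, 315°


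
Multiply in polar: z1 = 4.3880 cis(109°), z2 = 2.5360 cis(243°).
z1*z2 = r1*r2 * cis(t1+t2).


r = 4.3880 * 2.5360 = 11.1280
theta = 109° + 243° = 352° = 352° (mod 360)

11.1280 cis(352°)


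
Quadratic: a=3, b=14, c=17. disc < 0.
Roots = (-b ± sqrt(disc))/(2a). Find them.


disc = 14^2 - 4*3*17 = 196 - 204 = -8
sqrt(|disc|) = sqrt(8) = 2.8284
Real part = -14/(2*3) = -2.3333
Imag part = 2.8284/(2*3) = 0.4714

-2.3333 ± 0.4714i


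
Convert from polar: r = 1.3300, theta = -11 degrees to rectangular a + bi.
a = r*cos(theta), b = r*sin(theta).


a = 1.3300*cos(-11°) = 1.3300*0.98163 = 1.3056
b = 1.3300*sin(-11°) = 1.3300*(-0.1908) = -0.2538

1.3056 - 0.2538i


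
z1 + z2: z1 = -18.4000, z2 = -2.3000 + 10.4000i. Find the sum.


Real: -18.4 - 2.3 = -20.7
Imag: 0 + 10.4 = 10.4

-20.7000 + 10.4000i


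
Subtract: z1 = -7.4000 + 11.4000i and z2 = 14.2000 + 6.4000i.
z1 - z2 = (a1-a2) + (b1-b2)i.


Real: -7.4 - 14.2 = -21.6
Imag: 11.4 - 6.4 = 5

-21.6000 + 5.0000i


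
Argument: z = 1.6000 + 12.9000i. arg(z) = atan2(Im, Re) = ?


Re = 1.6, Im = 12.9
arg = atan2(12.9, 1.6) = 82.9297 degrees

arg(z) = 82.9297 degrees


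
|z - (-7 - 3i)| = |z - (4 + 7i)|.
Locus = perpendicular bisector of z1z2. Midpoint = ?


Equal distances means the locus is the perpendicular bisector of z1 and z2.
Midpoint = ((-7+4)/2, (-3+7)/2) = (-1.5000, 2.0000)

Perpendicular bisector through (-1.5000, 2.0000)


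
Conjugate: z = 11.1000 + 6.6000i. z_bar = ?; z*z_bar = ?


z_bar = 11.1000 - 6.6000i
z*z_bar = 11.1^2 + 6.6^2 = 123.21 + 43.56 = 166.77

z_bar = 11.1000 - 6.6000i, z*z_bar = 166.77


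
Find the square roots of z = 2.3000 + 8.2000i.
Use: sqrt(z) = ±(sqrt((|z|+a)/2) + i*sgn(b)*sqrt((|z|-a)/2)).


|z| = sqrt(5.29+67.24) = 8.5165
sqrt((|z|+a)/2) = sqrt((8.5165+2.3)/2) = sqrt(5.4082) = 2.3256
sqrt((|z|-a)/2) = sqrt((8.5165-2.3)/2) = sqrt(3.1082) = 1.7630

±(2.3256 + 1.7630i) i.e. 2.3256 + 1.7630i and -2.3256 - 1.7630i


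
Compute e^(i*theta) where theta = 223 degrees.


cos(223°) = -0.7314
sin(223°) = -0.6820

e^(i*223°) = -0.7314 - 0.6820i


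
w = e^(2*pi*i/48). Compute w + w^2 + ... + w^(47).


With w = e^(2*pi*i/48), all 48 of the 48th roots of unity w^0 = 1, w, ..., w^(47) sum to 0: 1 + w + ... + w^(47) = (1 - w^48)/(1 - w) = 0 since w^48 = 1, w ≠ 1.
Removing the root 1: w + w^2 + ... + w^(47) = 0 - 1 = -1

Sum = -1


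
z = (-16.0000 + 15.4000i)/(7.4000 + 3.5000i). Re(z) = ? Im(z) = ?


Multiply by conjugate: (-16.0000 + 15.4000i)(7.4000 - 3.5000i) / (7.4^2 + 3.5^2)
Numerator real = -16*7.4 + 15.4*3.5 = -64.5
Numerator imag = 15.4*7.4 - (-16)*3.5 = 169.96
Denominator = 67.01
Re(z) = -64.5/67.01 = -0.9625
Im(z) = 169.96/67.01 = 2.5363

Re(z) = -0.9625, Im(z) = 2.5363


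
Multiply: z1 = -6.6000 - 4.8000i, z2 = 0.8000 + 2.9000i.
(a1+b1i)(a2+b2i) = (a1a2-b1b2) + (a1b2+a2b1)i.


Real = -6.6*0.8 - (-4.8)*2.9 = -5.28 - (-13.92) = 8.64
Imag = -6.6*2.9 + 0.8*(-4.8) = -19.14 - (3.84) = -22.98

8.6400 - 22.9800i


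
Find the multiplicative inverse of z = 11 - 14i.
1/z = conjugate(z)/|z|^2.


|z|^2 = 121+196 = 317
1/z = (11 + 14i)/317

1/z = 0.0347 + 0.0442i


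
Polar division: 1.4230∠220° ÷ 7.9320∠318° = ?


r = 1.4230 / 7.9320 = 0.1794
theta = 220° - 318° = -98° = 262° (mod 360)

0.1794 cis(262°)


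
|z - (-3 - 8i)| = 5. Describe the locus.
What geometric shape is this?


|z - z0| = r is a circle with center z0 and radius r.
Center = (-3, -8), radius = 5

Circle with center (-3, -8) and radius 5


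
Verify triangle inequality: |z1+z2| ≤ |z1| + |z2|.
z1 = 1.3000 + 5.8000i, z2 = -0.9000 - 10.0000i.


|z1| = sqrt(1.3^2 + 5.8^2) = sqrt(35.33) = 5.9439
|z2| = sqrt((-0.9)^2 + (-10)^2) = sqrt(100.81) = 10.0404
z1+z2 = 0.4000 - 4.2000i
|z1+z2| = sqrt(17.8) = 4.2190
|z1|+|z2| = 5.9439 + 10.0404 = 15.9843

|z1+z2| = 4.2190 ≤ |z1|+|z2| = 15.9843 (verified)


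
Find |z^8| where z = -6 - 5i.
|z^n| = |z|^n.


|z| = sqrt(36+25) = sqrt(61) = 7.8102
|z^8| = |z|^8 = (sqrt(61))^8 = 61^4 = 13845841

|z^8| = 13845841


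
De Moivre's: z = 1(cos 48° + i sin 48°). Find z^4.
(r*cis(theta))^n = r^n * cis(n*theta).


r^4 = 1^4 = 1
n*theta = 4*48° = 192° = 192° (mod 360)
a = 1*cos(192°) = -0.9781
b = 1*sin(192°) = -0.2079

1 cis(192°) = -0.9781 - 0.2079i


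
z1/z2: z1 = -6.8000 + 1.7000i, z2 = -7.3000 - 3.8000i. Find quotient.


Conjugate of z2 = -7.3000 + 3.8000i
Numerator: (-6.8000 + 1.7000i)(-7.3000 + 3.8000i) = 43.1800 - 38.2500i
Denominator: (-7.3)^2 + (-3.8)^2 = 67.73
Result = (43.1800 - 38.2500i)/67.73

0.6375 - 0.5647i


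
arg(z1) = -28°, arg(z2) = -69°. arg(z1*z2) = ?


arg(z1*z2) = -28° - 69° = -97°
Normalized to (-180°, 180°]: -97°

-97°


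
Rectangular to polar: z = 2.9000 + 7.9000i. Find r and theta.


r = sqrt(8.41+62.41) = sqrt(70.82) = 8.4155
theta = atan2(7.9, 2.9) = 69.8424 degrees

r = 8.4155, theta = 69.8424 degrees


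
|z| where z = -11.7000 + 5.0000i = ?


|z| = sqrt((-11.7)^2 + 5^2) = sqrt(136.89 + 25) = sqrt(161.89) = 12.7236

|z| = 12.7236


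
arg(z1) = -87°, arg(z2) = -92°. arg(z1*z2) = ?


arg(z1*z2) = -87° - 92° = -179°
Normalized to (-180°, 180°]: -179°

-179°
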